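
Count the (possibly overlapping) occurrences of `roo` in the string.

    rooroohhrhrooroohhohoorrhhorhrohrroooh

5

Sliding a length-3 window over the 38 characters (36 positions):
  position 1–3: roo
  position 4–6: roo
  position 11–13: roo
  position 14–16: roo
  position 34–36: roo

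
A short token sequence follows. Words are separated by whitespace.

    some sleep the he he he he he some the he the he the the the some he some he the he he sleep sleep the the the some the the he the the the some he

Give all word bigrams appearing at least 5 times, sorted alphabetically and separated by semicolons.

he he; the he; the the

Bigram counts meeting the condition (at least 5 times):
  he he: 5
  the he: 5
  the the: 7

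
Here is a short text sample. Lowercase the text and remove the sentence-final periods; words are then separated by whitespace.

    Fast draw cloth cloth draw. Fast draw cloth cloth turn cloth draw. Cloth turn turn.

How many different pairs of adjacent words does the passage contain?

8

15 tokens → 14 bigram windows in total.
Repeated bigrams (each contributes count−1 duplicates):
  draw cloth: 3
  cloth cloth: 2
  cloth draw: 2
  cloth turn: 2
  fast draw: 2
6 duplicate windows → 14 − 6 = 8 distinct.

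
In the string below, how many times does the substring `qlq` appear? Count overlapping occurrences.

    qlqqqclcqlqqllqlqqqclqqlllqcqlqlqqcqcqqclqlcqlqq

6

Sliding a length-3 window over the 48 characters (46 positions):
  position 1–3: qlq
  position 9–11: qlq
  position 15–17: qlq
  position 29–31: qlq
  position 31–33: qlq
  position 45–47: qlq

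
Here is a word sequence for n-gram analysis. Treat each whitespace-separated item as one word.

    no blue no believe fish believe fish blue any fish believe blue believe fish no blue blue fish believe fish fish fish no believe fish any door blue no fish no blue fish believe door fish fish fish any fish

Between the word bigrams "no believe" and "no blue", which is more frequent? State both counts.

"no believe": 2 occurrences
"no blue": 3 occurrences

"no blue" (3 vs 2)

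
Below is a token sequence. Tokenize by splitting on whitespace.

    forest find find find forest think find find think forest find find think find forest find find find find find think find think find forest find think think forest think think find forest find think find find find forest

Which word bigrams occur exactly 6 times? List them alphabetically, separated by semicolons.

Bigram counts meeting the condition (exactly 6 times):
  find think: 6
  think find: 6

find think; think find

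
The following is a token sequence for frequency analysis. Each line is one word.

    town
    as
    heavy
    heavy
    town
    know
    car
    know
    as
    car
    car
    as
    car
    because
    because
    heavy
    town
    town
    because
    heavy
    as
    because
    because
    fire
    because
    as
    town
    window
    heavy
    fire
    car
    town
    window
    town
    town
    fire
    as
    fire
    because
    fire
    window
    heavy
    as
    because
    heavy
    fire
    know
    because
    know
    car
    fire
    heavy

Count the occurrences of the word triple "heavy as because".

2

Scanning the 50 overlapping trigram windows for "heavy as because":
  position 20–22: heavy as because
  position 42–44: heavy as because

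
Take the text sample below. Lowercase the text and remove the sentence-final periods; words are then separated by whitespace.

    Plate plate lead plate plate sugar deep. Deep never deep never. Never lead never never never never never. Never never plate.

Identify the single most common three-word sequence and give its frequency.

"never never never", 5 times

Trigram frequencies (highest first):
  never never never: 5
  plate plate lead: 1
  plate lead plate: 1
  lead plate plate: 1
  plate plate sugar: 1
  plate sugar deep: 1
  … (9 more, each ≤ 1)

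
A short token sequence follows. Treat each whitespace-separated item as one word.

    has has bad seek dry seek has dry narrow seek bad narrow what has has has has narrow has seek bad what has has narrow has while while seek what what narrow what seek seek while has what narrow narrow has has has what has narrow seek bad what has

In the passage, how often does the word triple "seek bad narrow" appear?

1

Scanning the 48 overlapping trigram windows for "seek bad narrow":
  position 10–12: seek bad narrow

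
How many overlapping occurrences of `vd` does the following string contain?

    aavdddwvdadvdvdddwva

Sliding a length-2 window over the 20 characters (19 positions):
  position 3–4: vd
  position 8–9: vd
  position 12–13: vd
  position 14–15: vd

4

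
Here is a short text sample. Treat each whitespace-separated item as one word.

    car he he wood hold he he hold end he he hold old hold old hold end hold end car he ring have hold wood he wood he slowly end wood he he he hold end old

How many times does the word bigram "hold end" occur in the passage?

4

Scanning the 36 overlapping bigram windows for "hold end":
  position 8–9: hold end
  position 16–17: hold end
  position 18–19: hold end
  position 35–36: hold end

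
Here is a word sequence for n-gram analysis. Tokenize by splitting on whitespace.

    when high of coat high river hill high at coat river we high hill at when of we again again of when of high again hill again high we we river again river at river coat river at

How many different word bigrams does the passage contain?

34

38 tokens → 37 bigram windows in total.
Repeated bigrams (each contributes count−1 duplicates):
  coat river: 2
  river at: 2
  when of: 2
3 duplicate windows → 37 − 3 = 34 distinct.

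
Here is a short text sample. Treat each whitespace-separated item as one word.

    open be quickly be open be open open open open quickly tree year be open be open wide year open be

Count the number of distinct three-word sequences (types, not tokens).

16

21 tokens → 19 trigram windows in total.
Repeated trigrams (each contributes count−1 duplicates):
  be open be: 2
  open be open: 2
  open open open: 2
3 duplicate windows → 19 − 3 = 16 distinct.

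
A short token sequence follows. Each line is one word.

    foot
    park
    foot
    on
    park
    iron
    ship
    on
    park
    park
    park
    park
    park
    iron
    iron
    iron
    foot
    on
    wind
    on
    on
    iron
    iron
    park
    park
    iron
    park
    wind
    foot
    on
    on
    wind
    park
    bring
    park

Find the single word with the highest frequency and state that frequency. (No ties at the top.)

"park", 12 times

Unigram frequencies (highest first):
  park: 12
  on: 7
  iron: 7
  foot: 4
  wind: 3
  ship: 1
  … (1 more, each ≤ 1)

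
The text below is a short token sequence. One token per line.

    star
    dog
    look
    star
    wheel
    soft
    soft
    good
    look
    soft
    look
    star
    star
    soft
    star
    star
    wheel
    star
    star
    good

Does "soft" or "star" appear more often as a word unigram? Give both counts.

"star" (8 vs 4)

"soft": 4 occurrences
"star": 8 occurrences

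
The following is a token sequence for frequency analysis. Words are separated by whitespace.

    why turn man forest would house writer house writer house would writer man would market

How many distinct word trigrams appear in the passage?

12

15 tokens → 13 trigram windows in total.
Repeated trigrams (each contributes count−1 duplicates):
  house writer house: 2
1 duplicate windows → 13 − 1 = 12 distinct.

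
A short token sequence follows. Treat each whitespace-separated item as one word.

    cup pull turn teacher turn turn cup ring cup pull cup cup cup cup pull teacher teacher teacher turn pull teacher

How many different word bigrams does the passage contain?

13

21 tokens → 20 bigram windows in total.
Repeated bigrams (each contributes count−1 duplicates):
  cup cup: 3
  cup pull: 3
  pull teacher: 2
  teacher teacher: 2
  teacher turn: 2
7 duplicate windows → 20 − 7 = 13 distinct.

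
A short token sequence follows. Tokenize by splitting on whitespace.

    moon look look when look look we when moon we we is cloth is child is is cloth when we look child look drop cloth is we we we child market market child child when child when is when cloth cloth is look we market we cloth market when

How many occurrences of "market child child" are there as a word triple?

Scanning the 47 overlapping trigram windows for "market child child":
  position 32–34: market child child

1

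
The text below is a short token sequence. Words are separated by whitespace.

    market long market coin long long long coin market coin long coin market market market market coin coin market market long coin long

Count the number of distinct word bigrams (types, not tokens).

23 tokens → 22 bigram windows in total.
Repeated bigrams (each contributes count−1 duplicates):
  market market: 4
  coin long: 3
  coin market: 3
  long coin: 3
  market coin: 3
  long long: 2
  market long: 2
13 duplicate windows → 22 − 13 = 9 distinct.

9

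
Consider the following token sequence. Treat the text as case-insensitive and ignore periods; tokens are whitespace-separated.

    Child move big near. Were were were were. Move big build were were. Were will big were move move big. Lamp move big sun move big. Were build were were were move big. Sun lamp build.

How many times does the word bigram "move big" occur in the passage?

6

Scanning the 35 overlapping bigram windows for "move big":
  position 2–3: move big
  position 9–10: move big
  position 19–20: move big
  position 22–23: move big
  position 25–26: move big
  position 32–33: move big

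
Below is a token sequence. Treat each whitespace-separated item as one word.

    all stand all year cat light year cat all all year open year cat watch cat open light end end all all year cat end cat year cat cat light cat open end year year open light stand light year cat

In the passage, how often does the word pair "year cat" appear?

6

Scanning the 40 overlapping bigram windows for "year cat":
  position 4–5: year cat
  position 7–8: year cat
  position 13–14: year cat
  position 23–24: year cat
  position 27–28: year cat
  position 40–41: year cat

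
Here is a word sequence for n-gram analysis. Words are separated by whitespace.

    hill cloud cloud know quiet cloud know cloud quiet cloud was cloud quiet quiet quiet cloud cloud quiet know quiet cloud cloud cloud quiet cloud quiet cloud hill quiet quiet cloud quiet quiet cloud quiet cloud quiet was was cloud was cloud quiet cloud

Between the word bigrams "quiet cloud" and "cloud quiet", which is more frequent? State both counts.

"quiet cloud": 10 occurrences
"cloud quiet": 9 occurrences

"quiet cloud" (10 vs 9)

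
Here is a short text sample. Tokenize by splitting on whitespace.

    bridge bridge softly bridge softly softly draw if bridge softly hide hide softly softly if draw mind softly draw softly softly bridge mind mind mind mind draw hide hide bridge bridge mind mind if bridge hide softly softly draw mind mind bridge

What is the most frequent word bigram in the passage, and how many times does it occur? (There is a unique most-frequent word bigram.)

"mind mind", 5 times

Bigram frequencies (highest first):
  mind mind: 5
  softly softly: 4
  bridge softly: 3
  softly draw: 3
  bridge bridge: 2
  softly bridge: 2
  … (17 more, each ≤ 2)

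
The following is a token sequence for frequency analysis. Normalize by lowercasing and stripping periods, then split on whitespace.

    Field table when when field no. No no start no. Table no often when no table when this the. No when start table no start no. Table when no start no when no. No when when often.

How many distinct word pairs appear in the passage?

37 tokens → 36 bigram windows in total.
Repeated bigrams (each contributes count−1 duplicates):
  no no: 3
  no start: 3
  no table: 3
  no when: 3
  start no: 3
  table when: 3
  when no: 3
  table no: 2
  … (1 more repeated)
16 duplicate windows → 36 − 16 = 20 distinct.

20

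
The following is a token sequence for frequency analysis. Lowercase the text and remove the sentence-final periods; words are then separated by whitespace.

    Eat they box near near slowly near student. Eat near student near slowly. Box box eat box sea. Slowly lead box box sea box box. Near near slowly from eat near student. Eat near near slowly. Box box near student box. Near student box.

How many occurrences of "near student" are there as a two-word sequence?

Scanning the 43 overlapping bigram windows for "near student":
  position 7–8: near student
  position 10–11: near student
  position 31–32: near student
  position 39–40: near student
  position 42–43: near student

5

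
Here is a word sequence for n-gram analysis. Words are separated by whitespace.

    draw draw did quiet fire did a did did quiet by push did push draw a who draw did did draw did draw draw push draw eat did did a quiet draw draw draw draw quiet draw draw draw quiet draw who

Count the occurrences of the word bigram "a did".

Scanning the 41 overlapping bigram windows for "a did":
  position 7–8: a did

1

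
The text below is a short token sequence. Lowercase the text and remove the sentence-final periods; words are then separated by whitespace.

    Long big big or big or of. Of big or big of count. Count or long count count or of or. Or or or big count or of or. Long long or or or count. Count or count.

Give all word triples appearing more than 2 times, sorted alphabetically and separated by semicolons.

Trigram counts meeting the condition (more than 2 times):
  count count or: 3
  or or or: 3

count count or; or or or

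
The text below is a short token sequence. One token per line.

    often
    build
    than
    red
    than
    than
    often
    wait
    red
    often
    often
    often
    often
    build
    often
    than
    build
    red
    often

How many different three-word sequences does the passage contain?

19 tokens → 17 trigram windows in total.
Repeated trigrams (each contributes count−1 duplicates):
  often often often: 2
1 duplicate windows → 17 − 1 = 16 distinct.

16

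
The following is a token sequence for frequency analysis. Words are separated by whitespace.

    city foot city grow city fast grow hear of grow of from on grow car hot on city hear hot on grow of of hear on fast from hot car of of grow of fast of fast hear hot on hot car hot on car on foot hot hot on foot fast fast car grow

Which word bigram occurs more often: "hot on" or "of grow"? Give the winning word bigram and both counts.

"hot on" (5 vs 2)

"hot on": 5 occurrences
"of grow": 2 occurrences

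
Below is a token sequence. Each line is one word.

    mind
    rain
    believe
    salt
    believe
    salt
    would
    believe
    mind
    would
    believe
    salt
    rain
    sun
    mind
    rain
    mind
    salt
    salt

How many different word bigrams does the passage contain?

19 tokens → 18 bigram windows in total.
Repeated bigrams (each contributes count−1 duplicates):
  believe salt: 3
  mind rain: 2
  would believe: 2
4 duplicate windows → 18 − 4 = 14 distinct.

14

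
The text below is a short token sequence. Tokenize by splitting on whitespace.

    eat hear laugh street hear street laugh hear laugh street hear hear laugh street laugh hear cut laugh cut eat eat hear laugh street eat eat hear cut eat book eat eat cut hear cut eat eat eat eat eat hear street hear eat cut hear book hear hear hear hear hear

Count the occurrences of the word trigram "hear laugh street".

Scanning the 50 overlapping trigram windows for "hear laugh street":
  position 2–4: hear laugh street
  position 8–10: hear laugh street
  position 12–14: hear laugh street
  position 22–24: hear laugh street

4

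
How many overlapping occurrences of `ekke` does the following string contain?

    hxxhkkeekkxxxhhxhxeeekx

0

Sliding a length-4 window over the 23 characters (20 positions):
  (no match at any position)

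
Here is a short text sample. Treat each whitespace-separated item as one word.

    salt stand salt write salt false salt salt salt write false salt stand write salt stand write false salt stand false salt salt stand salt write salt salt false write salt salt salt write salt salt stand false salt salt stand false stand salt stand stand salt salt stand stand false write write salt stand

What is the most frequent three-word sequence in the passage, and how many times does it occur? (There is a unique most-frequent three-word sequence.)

"salt salt stand", 4 times

Trigram frequencies (highest first):
  salt salt stand: 4
  salt write salt: 3
  false salt salt: 3
  salt stand false: 3
  write salt salt: 3
  salt stand salt: 2
  … (26 more, each ≤ 2)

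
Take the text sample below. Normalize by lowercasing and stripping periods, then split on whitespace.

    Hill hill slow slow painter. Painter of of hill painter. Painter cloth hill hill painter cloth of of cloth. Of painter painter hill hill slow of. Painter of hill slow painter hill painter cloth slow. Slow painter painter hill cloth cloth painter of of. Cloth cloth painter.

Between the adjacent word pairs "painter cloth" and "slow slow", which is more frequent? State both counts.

"painter cloth": 3 occurrences
"slow slow": 2 occurrences

"painter cloth" (3 vs 2)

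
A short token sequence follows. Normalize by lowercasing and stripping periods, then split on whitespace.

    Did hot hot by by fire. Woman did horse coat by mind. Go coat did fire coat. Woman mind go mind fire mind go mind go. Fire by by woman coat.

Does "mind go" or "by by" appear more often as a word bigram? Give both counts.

"mind go" (4 vs 2)

"mind go": 4 occurrences
"by by": 2 occurrences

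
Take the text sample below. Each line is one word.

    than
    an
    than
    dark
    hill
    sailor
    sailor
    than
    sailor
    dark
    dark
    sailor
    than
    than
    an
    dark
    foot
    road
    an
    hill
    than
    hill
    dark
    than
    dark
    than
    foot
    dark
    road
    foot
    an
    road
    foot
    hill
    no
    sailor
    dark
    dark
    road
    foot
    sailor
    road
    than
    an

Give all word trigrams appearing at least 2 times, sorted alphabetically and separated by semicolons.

dark road foot; sailor dark dark

Trigram counts meeting the condition (at least 2 times):
  dark road foot: 2
  sailor dark dark: 2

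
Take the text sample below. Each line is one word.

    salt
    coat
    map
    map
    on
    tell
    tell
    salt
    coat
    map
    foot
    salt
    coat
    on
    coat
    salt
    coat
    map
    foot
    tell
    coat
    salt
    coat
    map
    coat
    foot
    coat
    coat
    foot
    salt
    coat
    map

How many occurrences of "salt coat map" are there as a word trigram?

5

Scanning the 30 overlapping trigram windows for "salt coat map":
  position 1–3: salt coat map
  position 8–10: salt coat map
  position 16–18: salt coat map
  position 22–24: salt coat map
  position 30–32: salt coat map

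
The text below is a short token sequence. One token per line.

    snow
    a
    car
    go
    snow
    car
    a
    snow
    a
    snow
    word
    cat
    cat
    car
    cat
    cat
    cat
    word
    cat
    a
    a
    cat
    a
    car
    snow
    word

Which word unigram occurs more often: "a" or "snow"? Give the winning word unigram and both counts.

"a": 6 occurrences
"snow": 5 occurrences

"a" (6 vs 5)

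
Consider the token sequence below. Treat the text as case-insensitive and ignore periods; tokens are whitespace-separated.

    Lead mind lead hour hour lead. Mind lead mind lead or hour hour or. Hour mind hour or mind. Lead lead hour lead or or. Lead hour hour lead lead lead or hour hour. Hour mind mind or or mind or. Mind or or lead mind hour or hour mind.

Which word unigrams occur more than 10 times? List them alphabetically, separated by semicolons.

hour; lead; mind; or

Unigram counts meeting the condition (more than 10 times):
  hour: 14
  lead: 13
  mind: 11
  or: 12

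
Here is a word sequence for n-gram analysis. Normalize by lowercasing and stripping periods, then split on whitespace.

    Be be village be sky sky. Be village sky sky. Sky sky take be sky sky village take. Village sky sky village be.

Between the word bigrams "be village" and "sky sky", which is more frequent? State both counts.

"be village": 2 occurrences
"sky sky": 6 occurrences

"sky sky" (6 vs 2)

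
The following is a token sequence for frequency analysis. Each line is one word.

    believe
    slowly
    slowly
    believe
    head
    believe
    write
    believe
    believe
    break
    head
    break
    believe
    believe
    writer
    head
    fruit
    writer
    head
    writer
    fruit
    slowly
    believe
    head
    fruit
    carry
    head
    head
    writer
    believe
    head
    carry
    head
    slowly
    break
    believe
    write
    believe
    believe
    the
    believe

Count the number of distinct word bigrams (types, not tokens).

41 tokens → 40 bigram windows in total.
Repeated bigrams (each contributes count−1 duplicates):
  believe believe: 3
  believe head: 3
  believe write: 2
  break believe: 2
  carry head: 2
  head fruit: 2
  head writer: 2
  slowly believe: 2
  … (2 more repeated)
12 duplicate windows → 40 − 12 = 28 distinct.

28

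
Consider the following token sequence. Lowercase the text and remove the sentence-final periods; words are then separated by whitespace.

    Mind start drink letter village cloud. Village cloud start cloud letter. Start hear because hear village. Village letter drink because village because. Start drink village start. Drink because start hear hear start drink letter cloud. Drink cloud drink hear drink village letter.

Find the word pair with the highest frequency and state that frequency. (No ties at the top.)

"start drink", 4 times

Bigram frequencies (highest first):
  start drink: 4
  drink letter: 2
  village cloud: 2
  start hear: 2
  village letter: 2
  drink because: 2
  … (24 more, each ≤ 2)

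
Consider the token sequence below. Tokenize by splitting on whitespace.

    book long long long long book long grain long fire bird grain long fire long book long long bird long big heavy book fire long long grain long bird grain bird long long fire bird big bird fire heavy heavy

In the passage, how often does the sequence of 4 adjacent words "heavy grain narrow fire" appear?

Scanning the 37 overlapping 4-gram windows for "heavy grain narrow fire":
  (none found)

0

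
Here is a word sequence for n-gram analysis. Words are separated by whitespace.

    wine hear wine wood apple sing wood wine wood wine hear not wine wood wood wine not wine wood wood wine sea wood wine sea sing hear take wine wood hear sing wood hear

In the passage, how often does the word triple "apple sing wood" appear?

Scanning the 32 overlapping trigram windows for "apple sing wood":
  position 5–7: apple sing wood

1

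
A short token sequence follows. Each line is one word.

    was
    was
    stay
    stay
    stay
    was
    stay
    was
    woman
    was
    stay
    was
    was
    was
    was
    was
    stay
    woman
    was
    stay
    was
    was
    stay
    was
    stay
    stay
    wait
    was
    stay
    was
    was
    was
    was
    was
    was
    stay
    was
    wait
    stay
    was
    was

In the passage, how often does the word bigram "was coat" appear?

0

Scanning the 40 overlapping bigram windows for "was coat":
  (none found)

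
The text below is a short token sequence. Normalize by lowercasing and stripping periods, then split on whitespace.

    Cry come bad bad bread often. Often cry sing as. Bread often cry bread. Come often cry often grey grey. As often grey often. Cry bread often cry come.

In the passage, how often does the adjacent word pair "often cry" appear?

5

Scanning the 28 overlapping bigram windows for "often cry":
  position 7–8: often cry
  position 12–13: often cry
  position 16–17: often cry
  position 24–25: often cry
  position 27–28: often cry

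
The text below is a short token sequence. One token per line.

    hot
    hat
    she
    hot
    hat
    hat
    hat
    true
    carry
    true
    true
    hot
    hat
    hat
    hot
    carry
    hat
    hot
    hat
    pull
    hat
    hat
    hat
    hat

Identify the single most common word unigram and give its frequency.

Unigram frequencies (highest first):
  hat: 12
  hot: 5
  true: 3
  carry: 2
  she: 1
  pull: 1

"hat", 12 times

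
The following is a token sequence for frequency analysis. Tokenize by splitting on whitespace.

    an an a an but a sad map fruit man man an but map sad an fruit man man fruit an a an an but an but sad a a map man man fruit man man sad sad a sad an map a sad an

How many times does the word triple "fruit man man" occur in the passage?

3

Scanning the 43 overlapping trigram windows for "fruit man man":
  position 9–11: fruit man man
  position 17–19: fruit man man
  position 34–36: fruit man man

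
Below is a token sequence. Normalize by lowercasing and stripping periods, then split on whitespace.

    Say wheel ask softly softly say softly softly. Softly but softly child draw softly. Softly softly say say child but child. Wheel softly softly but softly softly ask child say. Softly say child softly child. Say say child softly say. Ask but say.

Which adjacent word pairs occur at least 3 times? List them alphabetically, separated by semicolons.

Bigram counts meeting the condition (at least 3 times):
  say child: 3
  softly say: 4
  softly softly: 7

say child; softly say; softly softly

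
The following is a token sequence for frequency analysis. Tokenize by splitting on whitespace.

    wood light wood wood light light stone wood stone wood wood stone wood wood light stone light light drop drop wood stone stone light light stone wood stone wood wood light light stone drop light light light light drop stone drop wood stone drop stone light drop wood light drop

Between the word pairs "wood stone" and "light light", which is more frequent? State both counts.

"light light" (7 vs 5)

"wood stone": 5 occurrences
"light light": 7 occurrences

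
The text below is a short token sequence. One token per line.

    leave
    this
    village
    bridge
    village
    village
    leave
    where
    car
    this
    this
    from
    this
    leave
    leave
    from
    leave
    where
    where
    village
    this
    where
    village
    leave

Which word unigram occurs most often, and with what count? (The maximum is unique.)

"leave", 6 times

Unigram frequencies (highest first):
  leave: 6
  this: 5
  village: 5
  where: 4
  from: 2
  bridge: 1
  … (1 more, each ≤ 1)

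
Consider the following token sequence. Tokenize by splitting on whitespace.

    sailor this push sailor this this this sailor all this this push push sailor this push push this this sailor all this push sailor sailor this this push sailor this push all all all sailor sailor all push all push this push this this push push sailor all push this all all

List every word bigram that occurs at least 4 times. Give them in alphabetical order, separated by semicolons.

Bigram counts meeting the condition (at least 4 times):
  push sailor: 5
  push this: 4
  sailor all: 4
  sailor this: 5
  this push: 8
  this this: 6

push sailor; push this; sailor all; sailor this; this push; this this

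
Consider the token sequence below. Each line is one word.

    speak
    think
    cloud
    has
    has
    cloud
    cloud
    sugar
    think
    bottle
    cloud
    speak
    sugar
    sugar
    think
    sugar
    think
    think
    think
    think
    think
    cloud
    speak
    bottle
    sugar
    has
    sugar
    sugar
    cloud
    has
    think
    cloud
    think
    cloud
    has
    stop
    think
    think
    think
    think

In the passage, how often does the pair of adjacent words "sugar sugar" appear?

Scanning the 39 overlapping bigram windows for "sugar sugar":
  position 13–14: sugar sugar
  position 27–28: sugar sugar

2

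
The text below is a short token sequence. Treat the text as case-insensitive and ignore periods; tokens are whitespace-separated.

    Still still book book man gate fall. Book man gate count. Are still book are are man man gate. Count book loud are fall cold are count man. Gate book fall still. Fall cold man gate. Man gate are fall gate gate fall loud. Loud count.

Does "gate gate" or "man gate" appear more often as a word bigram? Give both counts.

"man gate" (6 vs 1)

"gate gate": 1 occurrence
"man gate": 6 occurrences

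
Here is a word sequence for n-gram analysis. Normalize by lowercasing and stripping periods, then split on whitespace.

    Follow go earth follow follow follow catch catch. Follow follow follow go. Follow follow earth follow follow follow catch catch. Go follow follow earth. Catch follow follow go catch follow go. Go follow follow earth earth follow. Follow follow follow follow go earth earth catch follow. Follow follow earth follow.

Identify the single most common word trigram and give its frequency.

"follow follow follow", 7 times

Trigram frequencies (highest first):
  follow follow follow: 7
  follow follow earth: 4
  earth follow follow: 3
  catch follow follow: 3
  follow follow go: 3
  go follow follow: 3
  … (20 more, each ≤ 2)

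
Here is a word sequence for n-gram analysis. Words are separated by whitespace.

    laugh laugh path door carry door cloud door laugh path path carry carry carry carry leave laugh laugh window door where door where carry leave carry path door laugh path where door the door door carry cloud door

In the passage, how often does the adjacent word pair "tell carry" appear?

Scanning the 37 overlapping bigram windows for "tell carry":
  (none found)

0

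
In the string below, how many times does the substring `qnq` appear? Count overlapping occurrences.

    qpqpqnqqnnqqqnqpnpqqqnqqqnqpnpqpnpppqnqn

5

Sliding a length-3 window over the 40 characters (38 positions):
  position 5–7: qnq
  position 13–15: qnq
  position 21–23: qnq
  position 25–27: qnq
  position 37–39: qnq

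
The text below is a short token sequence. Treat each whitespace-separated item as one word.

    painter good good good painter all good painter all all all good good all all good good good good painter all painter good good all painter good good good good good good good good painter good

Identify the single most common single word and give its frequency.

"good", 21 times

Unigram frequencies (highest first):
  good: 21
  all: 8
  painter: 7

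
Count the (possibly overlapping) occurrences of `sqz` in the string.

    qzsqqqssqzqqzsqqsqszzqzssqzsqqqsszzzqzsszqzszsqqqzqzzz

2

Sliding a length-3 window over the 54 characters (52 positions):
  position 8–10: sqz
  position 25–27: sqz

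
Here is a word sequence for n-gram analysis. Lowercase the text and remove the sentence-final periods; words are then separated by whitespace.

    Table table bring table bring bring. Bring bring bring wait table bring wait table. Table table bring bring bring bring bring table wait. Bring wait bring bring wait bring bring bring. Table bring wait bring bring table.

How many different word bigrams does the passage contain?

8

37 tokens → 36 bigram windows in total.
Repeated bigrams (each contributes count−1 duplicates):
  bring bring: 12
  bring wait: 5
  table bring: 5
  bring table: 4
  wait bring: 4
  table table: 3
  wait table: 2
28 duplicate windows → 36 − 28 = 8 distinct.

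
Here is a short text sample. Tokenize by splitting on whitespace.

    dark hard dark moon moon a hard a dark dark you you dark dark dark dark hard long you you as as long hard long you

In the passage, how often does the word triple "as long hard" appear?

1

Scanning the 24 overlapping trigram windows for "as long hard":
  position 22–24: as long hard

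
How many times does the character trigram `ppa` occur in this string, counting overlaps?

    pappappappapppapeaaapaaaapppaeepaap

5

Sliding a length-3 window over the 35 characters (33 positions):
  position 3–5: ppa
  position 6–8: ppa
  position 9–11: ppa
  position 13–15: ppa
  position 27–29: ppa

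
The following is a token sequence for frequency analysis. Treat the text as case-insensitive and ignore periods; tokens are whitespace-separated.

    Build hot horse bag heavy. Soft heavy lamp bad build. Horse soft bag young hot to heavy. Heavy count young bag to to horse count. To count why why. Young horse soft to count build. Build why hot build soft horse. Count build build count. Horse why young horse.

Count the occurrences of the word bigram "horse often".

0

Scanning the 48 overlapping bigram windows for "horse often":
  (none found)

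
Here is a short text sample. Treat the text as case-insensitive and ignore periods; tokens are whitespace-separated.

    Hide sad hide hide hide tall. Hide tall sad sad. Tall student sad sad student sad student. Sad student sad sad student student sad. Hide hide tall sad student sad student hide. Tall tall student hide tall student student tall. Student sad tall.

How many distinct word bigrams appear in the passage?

43 tokens → 42 bigram windows in total.
Repeated bigrams (each contributes count−1 duplicates):
  student sad: 7
  sad student: 6
  hide tall: 5
  tall student: 4
  hide hide: 3
  sad sad: 3
  sad hide: 2
  sad tall: 2
  … (3 more repeated)
27 duplicate windows → 42 − 27 = 15 distinct.

15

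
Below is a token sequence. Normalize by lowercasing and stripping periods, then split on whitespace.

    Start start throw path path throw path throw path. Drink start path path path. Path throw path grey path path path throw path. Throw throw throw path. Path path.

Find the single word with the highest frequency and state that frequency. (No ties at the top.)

"path", 16 times

Unigram frequencies (highest first):
  path: 16
  throw: 8
  start: 3
  drink: 1
  grey: 1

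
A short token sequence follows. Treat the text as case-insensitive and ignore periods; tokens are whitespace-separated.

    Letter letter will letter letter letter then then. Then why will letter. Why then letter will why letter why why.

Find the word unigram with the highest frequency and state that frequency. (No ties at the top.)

"letter", 8 times

Unigram frequencies (highest first):
  letter: 8
  why: 5
  then: 4
  will: 3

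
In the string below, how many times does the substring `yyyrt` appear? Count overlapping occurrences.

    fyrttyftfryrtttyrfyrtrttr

0

Sliding a length-5 window over the 25 characters (21 positions):
  (no match at any position)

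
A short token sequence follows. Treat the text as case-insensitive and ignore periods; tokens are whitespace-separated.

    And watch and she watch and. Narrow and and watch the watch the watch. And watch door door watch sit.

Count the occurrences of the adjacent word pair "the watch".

Scanning the 19 overlapping bigram windows for "the watch":
  position 11–12: the watch
  position 13–14: the watch

2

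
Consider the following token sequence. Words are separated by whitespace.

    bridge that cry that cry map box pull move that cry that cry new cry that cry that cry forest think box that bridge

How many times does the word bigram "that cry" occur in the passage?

Scanning the 23 overlapping bigram windows for "that cry":
  position 2–3: that cry
  position 4–5: that cry
  position 10–11: that cry
  position 12–13: that cry
  position 16–17: that cry
  position 18–19: that cry

6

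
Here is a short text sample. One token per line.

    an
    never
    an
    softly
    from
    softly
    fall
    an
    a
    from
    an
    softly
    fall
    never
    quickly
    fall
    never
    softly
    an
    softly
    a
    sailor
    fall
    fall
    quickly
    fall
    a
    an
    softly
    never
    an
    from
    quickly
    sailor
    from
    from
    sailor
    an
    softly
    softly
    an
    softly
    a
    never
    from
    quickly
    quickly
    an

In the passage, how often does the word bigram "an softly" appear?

Scanning the 47 overlapping bigram windows for "an softly":
  position 3–4: an softly
  position 11–12: an softly
  position 19–20: an softly
  position 28–29: an softly
  position 38–39: an softly
  position 41–42: an softly

6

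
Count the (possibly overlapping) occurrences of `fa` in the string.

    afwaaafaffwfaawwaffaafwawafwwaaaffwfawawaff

Sliding a length-2 window over the 43 characters (42 positions):
  position 7–8: fa
  position 12–13: fa
  position 19–20: fa
  position 36–37: fa

4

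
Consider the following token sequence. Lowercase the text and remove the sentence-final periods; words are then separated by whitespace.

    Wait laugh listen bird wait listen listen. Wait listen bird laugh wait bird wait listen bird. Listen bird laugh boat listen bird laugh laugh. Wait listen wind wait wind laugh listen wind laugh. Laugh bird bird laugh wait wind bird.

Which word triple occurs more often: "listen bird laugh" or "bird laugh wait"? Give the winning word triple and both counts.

"listen bird laugh": 3 occurrences
"bird laugh wait": 2 occurrences

"listen bird laugh" (3 vs 2)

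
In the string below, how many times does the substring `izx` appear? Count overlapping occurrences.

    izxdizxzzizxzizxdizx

Sliding a length-3 window over the 20 characters (18 positions):
  position 1–3: izx
  position 5–7: izx
  position 10–12: izx
  position 14–16: izx
  position 18–20: izx

5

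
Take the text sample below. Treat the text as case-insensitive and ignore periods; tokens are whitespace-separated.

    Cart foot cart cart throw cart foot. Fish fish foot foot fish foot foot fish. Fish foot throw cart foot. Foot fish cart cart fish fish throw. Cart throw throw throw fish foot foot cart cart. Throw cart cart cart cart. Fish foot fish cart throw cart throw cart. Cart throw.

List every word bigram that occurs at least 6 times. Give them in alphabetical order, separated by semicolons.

Bigram counts meeting the condition (at least 6 times):
  cart cart: 7
  cart throw: 6
  throw cart: 6

cart cart; cart throw; throw cart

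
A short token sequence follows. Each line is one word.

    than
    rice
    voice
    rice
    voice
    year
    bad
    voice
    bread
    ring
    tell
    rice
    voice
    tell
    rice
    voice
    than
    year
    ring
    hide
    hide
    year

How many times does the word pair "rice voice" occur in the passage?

Scanning the 21 overlapping bigram windows for "rice voice":
  position 2–3: rice voice
  position 4–5: rice voice
  position 12–13: rice voice
  position 15–16: rice voice

4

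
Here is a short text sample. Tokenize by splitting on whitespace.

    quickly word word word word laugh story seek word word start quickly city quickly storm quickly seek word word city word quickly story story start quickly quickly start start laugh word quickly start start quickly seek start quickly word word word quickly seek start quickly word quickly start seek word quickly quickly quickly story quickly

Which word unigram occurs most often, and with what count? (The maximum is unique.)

Unigram frequencies (highest first):
  quickly: 17
  word: 15
  start: 9
  seek: 5
  story: 4
  laugh: 2
  … (2 more, each ≤ 2)

"quickly", 17 times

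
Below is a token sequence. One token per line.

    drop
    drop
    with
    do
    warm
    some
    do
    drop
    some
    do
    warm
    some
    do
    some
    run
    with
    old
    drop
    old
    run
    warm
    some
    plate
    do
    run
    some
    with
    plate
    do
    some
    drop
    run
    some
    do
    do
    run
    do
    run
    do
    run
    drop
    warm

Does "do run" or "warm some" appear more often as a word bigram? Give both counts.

"do run" (4 vs 3)

"do run": 4 occurrences
"warm some": 3 occurrences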